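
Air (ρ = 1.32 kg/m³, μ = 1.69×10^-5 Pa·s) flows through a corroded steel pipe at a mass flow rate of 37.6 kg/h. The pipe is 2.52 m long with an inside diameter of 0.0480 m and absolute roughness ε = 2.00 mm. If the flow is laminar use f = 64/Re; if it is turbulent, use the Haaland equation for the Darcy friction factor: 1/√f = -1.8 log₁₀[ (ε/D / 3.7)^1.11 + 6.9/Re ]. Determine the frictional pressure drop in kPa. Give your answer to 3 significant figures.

ΔP ≈ 0.0448 kPa

ṁ = 37.6 kg/h = 37.6/3600 = 0.01044 kg/s.
A = πD²/4 = π(0.048)²/4 = 0.00181 m²; mean velocity V = ṁ/(ρA) = 0.01044/(1.32 · 0.00181) = 4.373 m/s.
Reynolds number Re = ρVD/μ = 1.32 · 4.373 · 0.048 / 1.69e-05 = 1.639e+04.
Re > 4000 → turbulent. Relative roughness ε/D = 0.002/0.048 = 0.0417. Haaland: 1/√f = -1.8 log₁₀[(0.0417/3.7)^1.11 + 6.9/1.639e+04] = -1.8 log₁₀[0.00687 + 0.000421] = 3.846, so f = 0.06759.
Darcy-Weisbach: ΔP = f(L/D)(ρV²/2) = 0.06759·(2.52/0.048)·(1.32·4.373²/2) = 0.06759·52.5·12.62 = 44.78 Pa.
ΔP = 44.78 Pa = 0.0448 kPa.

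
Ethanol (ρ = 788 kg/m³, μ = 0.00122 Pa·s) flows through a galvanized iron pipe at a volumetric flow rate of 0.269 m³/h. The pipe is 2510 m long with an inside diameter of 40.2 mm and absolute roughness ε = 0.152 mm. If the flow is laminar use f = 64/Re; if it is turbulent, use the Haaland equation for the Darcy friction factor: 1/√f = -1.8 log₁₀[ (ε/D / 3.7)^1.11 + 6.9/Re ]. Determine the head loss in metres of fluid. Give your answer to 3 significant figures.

h_f ≈ 0.462 m

Q = 0.269 m³/h = 0.269/3600 = 7.472e-05 m³/s.
Cross-sectional area A = πD²/4 = π(0.0402)²/4 = 0.001269 m²; mean velocity V = Q/A = 7.472e-05/0.001269 = 0.05887 m/s.
Reynolds number Re = ρVD/μ = 788 · 0.05887 · 0.0402 / 0.00122 = 1529.
Re < 2300 → laminar flow, so f = 64/Re = 64/1529 = 0.04187 (the turbulent correlation is not needed).
Darcy-Weisbach: ΔP = f(L/D)(ρV²/2) = 0.04187·(2510/0.0402)·(788·0.05887²/2) = 0.04187·6.244e+04·1.366 = 3570 Pa.
Head loss h_f = ΔP/(ρg) = 3570/(788·9.81) = 0.462 m.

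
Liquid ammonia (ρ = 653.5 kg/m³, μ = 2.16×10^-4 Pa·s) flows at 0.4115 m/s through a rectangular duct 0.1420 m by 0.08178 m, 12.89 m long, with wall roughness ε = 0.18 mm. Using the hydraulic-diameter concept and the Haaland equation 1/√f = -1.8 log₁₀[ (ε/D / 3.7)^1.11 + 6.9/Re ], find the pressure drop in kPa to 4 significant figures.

ΔP ≈ 0.1643 kPa

Hydraulic diameter D_h = 4A/P = 4·(0.142·0.08178)/(2·(0.142+0.08178)) = 0.04645/0.4476 = 0.1038 m.
Re = ρVD_h/μ = 653.5·0.4115·0.1038/0.000216 = 1.292e+05.
ε/D_h = 0.00018/0.1038 = 0.00173; Haaland gives 1/√f = -1.8 log₁₀[0.000202+5.34e-05] = 6.468, so f = 0.0239.
ΔP = f(L/D_h)(ρV²/2) = 0.0239·12.89/0.1038·55.33 = 164.3 Pa.
ΔP = 0.1643 kPa.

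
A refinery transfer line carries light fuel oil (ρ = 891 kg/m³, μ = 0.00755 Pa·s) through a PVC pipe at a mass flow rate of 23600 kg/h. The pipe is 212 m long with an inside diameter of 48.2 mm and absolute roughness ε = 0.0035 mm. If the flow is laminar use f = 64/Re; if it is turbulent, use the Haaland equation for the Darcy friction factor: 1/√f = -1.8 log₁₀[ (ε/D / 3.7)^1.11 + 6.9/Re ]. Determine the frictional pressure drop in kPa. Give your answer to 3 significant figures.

ṁ = 23600 kg/h = 23600/3600 = 6.556 kg/s.
A = πD²/4 = π(0.0482)²/4 = 0.001825 m²; mean velocity V = ṁ/(ρA) = 6.556/(891 · 0.001825) = 4.032 m/s.
Reynolds number Re = ρVD/μ = 891 · 4.032 · 0.0482 / 0.00755 = 2.294e+04.
Re > 4000 → turbulent. Relative roughness ε/D = 3.5e-06/0.0482 = 7.26e-05. Haaland: 1/√f = -1.8 log₁₀[(7.26e-05/3.7)^1.11 + 6.9/2.294e+04] = -1.8 log₁₀[5.96e-06 + 0.000301] = 6.324, so f = 0.02501.
Darcy-Weisbach: ΔP = f(L/D)(ρV²/2) = 0.02501·(212/0.0482)·(891·4.032²/2) = 0.02501·4398·7243 = 7.967e+05 Pa.
ΔP = 7.967e+05 Pa = 797 kPa.

ΔP ≈ 797 kPa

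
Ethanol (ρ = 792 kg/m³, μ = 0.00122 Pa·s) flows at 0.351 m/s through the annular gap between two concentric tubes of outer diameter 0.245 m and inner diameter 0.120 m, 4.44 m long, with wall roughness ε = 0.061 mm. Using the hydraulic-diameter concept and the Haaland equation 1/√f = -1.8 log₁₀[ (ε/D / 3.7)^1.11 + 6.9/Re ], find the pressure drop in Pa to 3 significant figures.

ΔP ≈ 42.8 Pa

Hydraulic diameter D_h = 4A/P = D_o - D_i = 0.245 - 0.12 = 0.125 m.
Re = ρVD_h/μ = 792·0.351·0.125/0.00122 = 2.848e+04.
ε/D_h = 6.1e-05/0.125 = 0.000488; Haaland gives 1/√f = -1.8 log₁₀[4.94e-05+0.000242] = 6.363, so f = 0.0247.
ΔP = f(L/D_h)(ρV²/2) = 0.0247·4.44/0.125·48.79 = 42.8 Pa.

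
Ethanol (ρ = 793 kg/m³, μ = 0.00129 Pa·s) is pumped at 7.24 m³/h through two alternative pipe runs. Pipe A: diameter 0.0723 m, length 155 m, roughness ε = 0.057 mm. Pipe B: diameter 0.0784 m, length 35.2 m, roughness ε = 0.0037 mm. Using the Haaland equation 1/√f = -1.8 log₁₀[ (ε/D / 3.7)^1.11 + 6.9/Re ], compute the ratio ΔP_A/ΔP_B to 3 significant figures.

Pipe A: V = Q/A = 0.002011/0.004106 = 0.4899 m/s; Re = 2.177e+04; ε/D = 0.000788; Haaland → f = 0.02675; ΔP_A = f(L/D)(ρV²/2) = 5456 Pa.
Pipe B: V = Q/A = 0.002011/0.004827 = 0.4166 m/s; Re = 2.008e+04; ε/D = 4.72e-05; Haaland → f = 0.02579; ΔP_B = f(L/D)(ρV²/2) = 796.9 Pa.
ΔP_A/ΔP_B = 5456/796.9 = 6.85.

ΔP_A/ΔP_B ≈ 6.85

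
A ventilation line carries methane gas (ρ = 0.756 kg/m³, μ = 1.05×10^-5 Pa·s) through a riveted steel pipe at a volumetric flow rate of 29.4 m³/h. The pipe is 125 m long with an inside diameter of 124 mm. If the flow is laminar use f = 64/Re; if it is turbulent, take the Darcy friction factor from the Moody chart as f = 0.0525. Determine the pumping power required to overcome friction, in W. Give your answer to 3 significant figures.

P ≈ 0.0747 W

Q = 29.4 m³/h = 29.4/3600 = 0.008167 m³/s.
Cross-sectional area A = πD²/4 = π(0.124)²/4 = 0.01208 m²; mean velocity V = Q/A = 0.008167/0.01208 = 0.6763 m/s.
Reynolds number Re = ρVD/μ = 0.756 · 0.6763 · 0.124 / 1.05e-05 = 6038.
Re > 4000 → turbulent; use the Moody-chart value f = 0.0525.
Darcy-Weisbach: ΔP = f(L/D)(ρV²/2) = 0.0525·(125/0.124)·(0.756·0.6763²/2) = 0.0525·1008·0.1729 = 9.149 Pa.
Pumping power P = QΔP = 0.008167·9.149 = 0.07471 W = 0.0747 W.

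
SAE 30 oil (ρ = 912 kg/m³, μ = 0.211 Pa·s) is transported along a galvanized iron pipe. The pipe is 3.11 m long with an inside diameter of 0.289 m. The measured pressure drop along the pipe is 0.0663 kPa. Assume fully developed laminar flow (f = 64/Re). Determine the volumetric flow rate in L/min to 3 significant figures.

For laminar flow, f = 64/Re with Re = ρVD/μ, so Darcy-Weisbach reduces to ΔP = 32μLV/D². Solving for V: V = ΔP·D²/(32μL) = 66.3·(0.289)²/(32·0.211·3.11) = 0.2637 m/s.
Check: Re = ρVD/μ = 912·0.2637·0.289/0.211 = 329.4 < 2300, so the laminar assumption holds.
Q = V·A = 0.2637·(π/4·0.289²) = 0.0173 m³/s = 1040 L/min.

Q ≈ 1040 L/min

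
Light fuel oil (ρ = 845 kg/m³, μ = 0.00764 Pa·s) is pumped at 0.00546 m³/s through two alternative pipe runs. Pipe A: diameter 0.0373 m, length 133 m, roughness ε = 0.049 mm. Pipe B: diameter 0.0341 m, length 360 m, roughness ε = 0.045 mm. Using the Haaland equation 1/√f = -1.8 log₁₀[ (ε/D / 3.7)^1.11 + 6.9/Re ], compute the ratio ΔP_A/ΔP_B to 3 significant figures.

Pipe A: V = Q/A = 0.00546/0.001093 = 4.997 m/s; Re = 2.061e+04; ε/D = 0.00131; Haaland → f = 0.02807; ΔP_A = f(L/D)(ρV²/2) = 1.056e+06 Pa.
Pipe B: V = Q/A = 0.00546/0.0009133 = 5.979 m/s; Re = 2.255e+04; ε/D = 0.00132; Haaland → f = 0.02763; ΔP_B = f(L/D)(ρV²/2) = 4.406e+06 Pa.
ΔP_A/ΔP_B = 1.056e+06/4.406e+06 = 0.240.

ΔP_A/ΔP_B ≈ 0.240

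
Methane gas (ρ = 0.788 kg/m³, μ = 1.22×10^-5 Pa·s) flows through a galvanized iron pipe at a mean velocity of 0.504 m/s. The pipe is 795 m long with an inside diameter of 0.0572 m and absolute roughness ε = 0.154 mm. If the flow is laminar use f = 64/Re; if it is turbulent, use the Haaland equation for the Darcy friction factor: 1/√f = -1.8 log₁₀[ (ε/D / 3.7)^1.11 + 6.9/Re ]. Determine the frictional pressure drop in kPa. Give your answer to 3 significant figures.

ΔP ≈ 0.0478 kPa

Reynolds number Re = ρVD/μ = 0.788 · 0.504 · 0.0572 / 1.22e-05 = 1862.
Re < 2300 → laminar flow, so f = 64/Re = 64/1862 = 0.03437 (the turbulent correlation is not needed).
Darcy-Weisbach: ΔP = f(L/D)(ρV²/2) = 0.03437·(795/0.0572)·(0.788·0.504²/2) = 0.03437·1.39e+04·0.1001 = 47.81 Pa.
ΔP = 47.81 Pa = 0.0478 kPa.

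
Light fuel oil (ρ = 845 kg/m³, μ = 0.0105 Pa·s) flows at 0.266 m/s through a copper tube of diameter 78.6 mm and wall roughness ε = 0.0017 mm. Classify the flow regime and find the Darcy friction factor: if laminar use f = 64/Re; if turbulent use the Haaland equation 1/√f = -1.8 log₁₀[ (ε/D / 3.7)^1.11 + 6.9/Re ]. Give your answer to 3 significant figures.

Re = ρVD/μ = 845·0.266·0.0786/0.0105 = 1683.
Re < 2300 → laminar, so f = 64/Re = 0.03804 (roughness is irrelevant in laminar flow).

f ≈ 0.0380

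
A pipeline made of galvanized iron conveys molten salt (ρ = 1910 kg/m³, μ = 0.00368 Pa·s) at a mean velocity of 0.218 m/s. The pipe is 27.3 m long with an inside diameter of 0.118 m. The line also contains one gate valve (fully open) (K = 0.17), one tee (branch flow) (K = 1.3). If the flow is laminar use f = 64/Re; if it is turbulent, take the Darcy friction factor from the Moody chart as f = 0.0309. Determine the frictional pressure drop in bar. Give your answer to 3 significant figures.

ΔP ≈ 0.00391 bar

Reynolds number Re = ρVD/μ = 1910 · 0.218 · 0.118 / 0.00368 = 1.335e+04.
Re > 4000 → turbulent; use the Moody-chart value f = 0.0309.
Total minor-loss coefficient ΣK = 1·0.17 + 1·1.3 = 1.47.
ΔP = [f·L/D + ΣK]·(ρV²/2) = [0.0309·27.3/0.118 + 1.47]·(1910·0.218²/2) = [7.149 + 1.47]·45.39 = 391.2 Pa.
ΔP = 391.2 Pa = 0.00391 bar.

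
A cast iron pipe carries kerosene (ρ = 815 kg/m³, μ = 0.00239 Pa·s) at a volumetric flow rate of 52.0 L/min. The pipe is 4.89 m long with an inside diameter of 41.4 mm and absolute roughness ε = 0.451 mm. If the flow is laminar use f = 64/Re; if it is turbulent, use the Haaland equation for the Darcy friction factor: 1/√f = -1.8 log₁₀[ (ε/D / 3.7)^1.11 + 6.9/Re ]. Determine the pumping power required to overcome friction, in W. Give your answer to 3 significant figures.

P ≈ 0.768 W

Q = 52.0 L/min = 52.0/60000 = 0.0008667 m³/s.
Cross-sectional area A = πD²/4 = π(0.0414)²/4 = 0.001346 m²; mean velocity V = Q/A = 0.0008667/0.001346 = 0.6438 m/s.
Reynolds number Re = ρVD/μ = 815 · 0.6438 · 0.0414 / 0.00239 = 9089.
Re > 4000 → turbulent. Relative roughness ε/D = 0.000451/0.0414 = 0.0109. Haaland: 1/√f = -1.8 log₁₀[(0.0109/3.7)^1.11 + 6.9/9089] = -1.8 log₁₀[0.00155 + 0.000759] = 4.746, so f = 0.04441.
Darcy-Weisbach: ΔP = f(L/D)(ρV²/2) = 0.04441·(4.89/0.0414)·(815·0.6438²/2) = 0.04441·118.1·168.9 = 885.9 Pa.
Pumping power P = QΔP = 0.0008667·885.9 = 0.7678 W = 0.768 W.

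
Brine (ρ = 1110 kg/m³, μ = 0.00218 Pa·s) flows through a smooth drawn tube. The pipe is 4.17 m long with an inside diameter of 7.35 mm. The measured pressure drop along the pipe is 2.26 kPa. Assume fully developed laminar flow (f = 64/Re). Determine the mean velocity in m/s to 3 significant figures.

For laminar flow, f = 64/Re with Re = ρVD/μ, so Darcy-Weisbach reduces to ΔP = 32μLV/D². Solving for V: V = ΔP·D²/(32μL) = 2260·(0.00735)²/(32·0.00218·4.17) = 0.4197 m/s.
Check: Re = ρVD/μ = 1110·0.4197·0.00735/0.00218 = 1571 < 2300, so the laminar assumption holds.

V ≈ 0.420 m/s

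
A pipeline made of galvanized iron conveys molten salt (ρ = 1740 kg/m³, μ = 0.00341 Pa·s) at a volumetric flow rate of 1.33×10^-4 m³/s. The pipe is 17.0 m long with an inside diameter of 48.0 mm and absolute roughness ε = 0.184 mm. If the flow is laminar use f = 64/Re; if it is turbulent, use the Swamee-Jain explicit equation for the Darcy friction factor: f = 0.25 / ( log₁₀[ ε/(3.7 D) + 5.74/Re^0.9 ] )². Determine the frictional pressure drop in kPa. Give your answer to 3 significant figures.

Cross-sectional area A = πD²/4 = π(0.048)²/4 = 0.00181 m²; mean velocity V = Q/A = 0.000133/0.00181 = 0.0735 m/s.
Reynolds number Re = ρVD/μ = 1740 · 0.0735 · 0.048 / 0.00341 = 1800.
Re < 2300 → laminar flow, so f = 64/Re = 64/1800 = 0.03555 (the turbulent correlation is not needed).
Darcy-Weisbach: ΔP = f(L/D)(ρV²/2) = 0.03555·(17/0.048)·(1740·0.0735²/2) = 0.03555·354.2·4.7 = 59.18 Pa.
ΔP = 59.18 Pa = 0.0592 kPa.

ΔP ≈ 0.0592 kPa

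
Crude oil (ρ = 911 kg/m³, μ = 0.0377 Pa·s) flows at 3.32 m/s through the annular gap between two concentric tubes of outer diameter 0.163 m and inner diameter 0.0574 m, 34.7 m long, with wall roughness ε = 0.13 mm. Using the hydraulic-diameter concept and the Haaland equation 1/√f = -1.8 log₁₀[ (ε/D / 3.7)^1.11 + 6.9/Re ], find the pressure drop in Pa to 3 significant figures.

Hydraulic diameter D_h = 4A/P = D_o - D_i = 0.163 - 0.0574 = 0.1056 m.
Re = ρVD_h/μ = 911·3.32·0.1056/0.0377 = 8472.
ε/D_h = 0.00013/0.1056 = 0.00123; Haaland gives 1/√f = -1.8 log₁₀[0.000138+0.000814] = 5.438, so f = 0.03381.
ΔP = f(L/D_h)(ρV²/2) = 0.03381·34.7/0.1056·5021 = 5.579e+04 Pa.

ΔP ≈ 55800 Pa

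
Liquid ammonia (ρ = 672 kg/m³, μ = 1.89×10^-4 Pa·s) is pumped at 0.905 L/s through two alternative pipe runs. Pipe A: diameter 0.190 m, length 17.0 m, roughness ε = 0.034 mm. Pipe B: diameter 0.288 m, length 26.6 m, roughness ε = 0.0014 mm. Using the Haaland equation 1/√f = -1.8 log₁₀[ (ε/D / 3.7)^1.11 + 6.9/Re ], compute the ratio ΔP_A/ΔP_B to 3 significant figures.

ΔP_A/ΔP_B ≈ 4.66

Pipe A: V = Q/A = 0.000905/0.02835 = 0.03192 m/s; Re = 2.156e+04; ε/D = 0.000179; Haaland → f = 0.02558; ΔP_A = f(L/D)(ρV²/2) = 0.7836 Pa.
Pipe B: V = Q/A = 0.000905/0.06514 = 0.01389 m/s; Re = 1.423e+04; ε/D = 4.86e-06; Haaland → f = 0.0281; ΔP_B = f(L/D)(ρV²/2) = 0.1683 Pa.
ΔP_A/ΔP_B = 0.7836/0.1683 = 4.66.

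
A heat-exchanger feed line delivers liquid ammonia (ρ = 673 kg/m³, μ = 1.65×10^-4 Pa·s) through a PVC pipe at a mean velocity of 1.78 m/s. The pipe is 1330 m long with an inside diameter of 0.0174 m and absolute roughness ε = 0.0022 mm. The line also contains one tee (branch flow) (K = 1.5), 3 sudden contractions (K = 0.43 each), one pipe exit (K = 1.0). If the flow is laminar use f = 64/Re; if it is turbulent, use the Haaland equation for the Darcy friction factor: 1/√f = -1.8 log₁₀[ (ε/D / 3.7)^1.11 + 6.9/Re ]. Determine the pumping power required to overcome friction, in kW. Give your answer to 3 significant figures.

Reynolds number Re = ρVD/μ = 673 · 1.78 · 0.0174 / 0.000165 = 1.263e+05.
Re > 4000 → turbulent. Relative roughness ε/D = 2.2e-06/0.0174 = 0.000126. Haaland: 1/√f = -1.8 log₁₀[(0.000126/3.7)^1.11 + 6.9/1.263e+05] = -1.8 log₁₀[1.1e-05 + 5.46e-05] = 7.529, so f = 0.01764.
Total minor-loss coefficient ΣK = 1·1.5 + 3·0.43 + 1·1 = 3.79.
ΔP = [f·L/D + ΣK]·(ρV²/2) = [0.01764·1330/0.0174 + 3.79]·(673·1.78²/2) = [1348 + 3.79]·1066 = 1.442e+06 Pa.
Q = V·A = 1.78·0.0002378 = 0.0004233 m³/s.
Pumping power P = QΔP = 0.0004233·1.442e+06 = 610.2 W = 0.610 kW.

P ≈ 0.610 kW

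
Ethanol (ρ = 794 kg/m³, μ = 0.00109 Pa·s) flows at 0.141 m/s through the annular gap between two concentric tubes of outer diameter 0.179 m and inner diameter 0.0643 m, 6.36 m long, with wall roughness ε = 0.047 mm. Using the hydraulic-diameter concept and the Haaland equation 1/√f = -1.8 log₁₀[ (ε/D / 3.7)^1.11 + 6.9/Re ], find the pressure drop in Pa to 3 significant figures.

ΔP ≈ 13.2 Pa

Hydraulic diameter D_h = 4A/P = D_o - D_i = 0.179 - 0.0643 = 0.1147 m.
Re = ρVD_h/μ = 794·0.141·0.1147/0.00109 = 1.178e+04.
ε/D_h = 4.7e-05/0.1147 = 0.00041; Haaland gives 1/√f = -1.8 log₁₀[4.07e-05+0.000586] = 5.766, so f = 0.03008.
ΔP = f(L/D_h)(ρV²/2) = 0.03008·6.36/0.1147·7.893 = 13.16 Pa.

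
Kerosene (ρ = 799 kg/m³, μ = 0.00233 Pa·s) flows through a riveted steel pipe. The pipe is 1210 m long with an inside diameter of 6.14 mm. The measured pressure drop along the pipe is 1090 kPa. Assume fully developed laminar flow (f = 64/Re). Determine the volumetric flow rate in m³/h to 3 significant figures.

For laminar flow, f = 64/Re with Re = ρVD/μ, so Darcy-Weisbach reduces to ΔP = 32μLV/D². Solving for V: V = ΔP·D²/(32μL) = 1.09e+06·(0.00614)²/(32·0.00233·1210) = 0.4555 m/s.
Check: Re = ρVD/μ = 799·0.4555·0.00614/0.00233 = 959 < 2300, so the laminar assumption holds.
Q = V·A = 0.4555·(π/4·0.00614²) = 1.349e-05 m³/s = 0.0486 m³/h.

Q ≈ 0.0486 m³/h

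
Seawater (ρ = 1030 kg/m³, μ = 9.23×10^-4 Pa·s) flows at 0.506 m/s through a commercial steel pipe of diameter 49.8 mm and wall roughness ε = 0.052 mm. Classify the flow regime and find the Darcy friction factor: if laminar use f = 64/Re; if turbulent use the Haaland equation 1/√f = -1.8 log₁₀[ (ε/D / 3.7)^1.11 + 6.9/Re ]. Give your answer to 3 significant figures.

Re = ρVD/μ = 1030·0.506·0.0498/0.000923 = 2.812e+04.
Re > 4000 → turbulent. ε/D = 5.2e-05/0.0498 = 0.00104; Haaland: 1/√f = -1.8 log₁₀[0.000115 + 0.000245] = 6.198, so f = 0.02603.

f ≈ 0.0260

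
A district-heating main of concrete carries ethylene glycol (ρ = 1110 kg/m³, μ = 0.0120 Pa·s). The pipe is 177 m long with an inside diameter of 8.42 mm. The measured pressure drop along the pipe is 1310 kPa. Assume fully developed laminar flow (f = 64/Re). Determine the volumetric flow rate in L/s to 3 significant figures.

Q ≈ 0.0761 L/s

For laminar flow, f = 64/Re with Re = ρVD/μ, so Darcy-Weisbach reduces to ΔP = 32μLV/D². Solving for V: V = ΔP·D²/(32μL) = 1.31e+06·(0.00842)²/(32·0.012·177) = 1.366 m/s.
Check: Re = ρVD/μ = 1110·1.366·0.00842/0.012 = 1064 < 2300, so the laminar assumption holds.
Q = V·A = 1.366·(π/4·0.00842²) = 7.609e-05 m³/s = 0.0761 L/s.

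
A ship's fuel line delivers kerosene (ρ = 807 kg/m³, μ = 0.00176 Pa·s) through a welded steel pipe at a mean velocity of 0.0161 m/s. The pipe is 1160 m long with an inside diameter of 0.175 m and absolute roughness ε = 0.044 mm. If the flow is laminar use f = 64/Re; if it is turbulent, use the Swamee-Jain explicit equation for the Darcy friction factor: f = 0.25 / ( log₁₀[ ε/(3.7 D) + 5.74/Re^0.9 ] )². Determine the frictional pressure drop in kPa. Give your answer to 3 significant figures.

Reynolds number Re = ρVD/μ = 807 · 0.0161 · 0.175 / 0.00176 = 1292.
Re < 2300 → laminar flow, so f = 64/Re = 64/1292 = 0.04954 (the turbulent correlation is not needed).
Darcy-Weisbach: ΔP = f(L/D)(ρV²/2) = 0.04954·(1160/0.175)·(807·0.0161²/2) = 0.04954·6629·0.1046 = 34.35 Pa.
ΔP = 34.35 Pa = 0.0343 kPa.

ΔP ≈ 0.0343 kPa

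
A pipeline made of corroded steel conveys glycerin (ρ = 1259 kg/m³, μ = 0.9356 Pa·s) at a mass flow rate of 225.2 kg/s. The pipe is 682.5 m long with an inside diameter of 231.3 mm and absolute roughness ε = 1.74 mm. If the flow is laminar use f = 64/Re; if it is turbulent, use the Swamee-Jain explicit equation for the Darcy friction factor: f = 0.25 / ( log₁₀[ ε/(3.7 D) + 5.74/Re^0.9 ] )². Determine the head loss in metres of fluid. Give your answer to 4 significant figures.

A = πD²/4 = π(0.2313)²/4 = 0.04202 m²; mean velocity V = ṁ/(ρA) = 225.2/(1259 · 0.04202) = 4.257 m/s.
Reynolds number Re = ρVD/μ = 1259 · 4.257 · 0.2313 / 0.936 = 1325.
Re < 2300 → laminar flow, so f = 64/Re = 64/1325 = 0.0483 (the turbulent correlation is not needed).
Darcy-Weisbach: ΔP = f(L/D)(ρV²/2) = 0.0483·(682.5/0.2313)·(1259·4.257²/2) = 0.0483·2951·1.141e+04 = 1.626e+06 Pa.
Head loss h_f = ΔP/(ρg) = 1.626e+06/(1259·9.81) = 131.6 m.

h_f ≈ 131.6 m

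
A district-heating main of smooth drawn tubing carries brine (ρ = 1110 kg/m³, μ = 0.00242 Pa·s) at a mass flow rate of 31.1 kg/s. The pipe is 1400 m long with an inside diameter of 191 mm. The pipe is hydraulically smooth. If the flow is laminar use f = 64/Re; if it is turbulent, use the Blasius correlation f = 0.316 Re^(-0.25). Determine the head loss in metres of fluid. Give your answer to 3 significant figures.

A = πD²/4 = π(0.191)²/4 = 0.02865 m²; mean velocity V = ṁ/(ρA) = 31.1/(1110 · 0.02865) = 0.9779 m/s.
Reynolds number Re = ρVD/μ = 1110 · 0.9779 · 0.191 / 0.00242 = 8.567e+04.
Re > 4000 → turbulent. Smooth-pipe (Blasius): f = 0.316 Re^(-0.25) = 0.316/(8.567e+04)^0.25 = 0.01847.
Darcy-Weisbach: ΔP = f(L/D)(ρV²/2) = 0.01847·(1400/0.191)·(1110·0.9779²/2) = 0.01847·7330·530.7 = 7.185e+04 Pa.
Head loss h_f = ΔP/(ρg) = 7.185e+04/(1110·9.81) = 6.60 m.

h_f ≈ 6.60 m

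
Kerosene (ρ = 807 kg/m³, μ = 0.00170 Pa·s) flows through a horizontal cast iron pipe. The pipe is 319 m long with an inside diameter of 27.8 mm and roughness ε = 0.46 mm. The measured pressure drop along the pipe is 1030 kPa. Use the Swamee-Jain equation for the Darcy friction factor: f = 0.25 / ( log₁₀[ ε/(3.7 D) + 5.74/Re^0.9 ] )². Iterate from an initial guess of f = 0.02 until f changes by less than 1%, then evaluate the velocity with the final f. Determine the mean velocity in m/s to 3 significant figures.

Rearranging Darcy-Weisbach: V = √(2·ΔP·D/(f·L·ρ)). With ε/D = 0.00046/0.0278 = 0.0165, iterate starting from f = 0.02:
  f = 0.02 → V = √(2·1.03e+06·0.0278/(0.02·319·807)) = 3.335 m/s; Re = ρVD/μ = 4.401e+04; f → 0.04669
  f = 0.04669 → V = 2.183 m/s; Re = 2.881e+04; f → 0.04732
  f = 0.04732 → V = 2.168 m/s; Re = 2.861e+04; f → 0.04733
Converged (Δf/f < 1%). With the final f = 0.04733: V = √(2·1.03e+06·0.0278/(0.04733·319·807)) = 2.168 m/s.

V ≈ 2.17 m/s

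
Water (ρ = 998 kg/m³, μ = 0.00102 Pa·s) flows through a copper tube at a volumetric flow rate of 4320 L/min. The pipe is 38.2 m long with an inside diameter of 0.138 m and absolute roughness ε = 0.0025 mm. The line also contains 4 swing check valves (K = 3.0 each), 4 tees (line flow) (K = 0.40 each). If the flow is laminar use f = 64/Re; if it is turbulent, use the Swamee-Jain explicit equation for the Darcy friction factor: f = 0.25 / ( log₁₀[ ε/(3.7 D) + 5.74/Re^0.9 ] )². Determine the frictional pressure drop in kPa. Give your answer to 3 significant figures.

ΔP ≈ 198 kPa

Q = 4320 L/min = 4320/60000 = 0.072 m³/s.
Cross-sectional area A = πD²/4 = π(0.138)²/4 = 0.01496 m²; mean velocity V = Q/A = 0.072/0.01496 = 4.814 m/s.
Reynolds number Re = ρVD/μ = 998 · 4.814 · 0.138 / 0.00102 = 6.5e+05.
Re > 4000 → turbulent. Relative roughness ε/D = 2.5e-06/0.138 = 1.81e-05. Swamee-Jain: f = 0.25/(log₁₀[1.81e-05/3.7 + 5.74/6.5e+05^0.9])² = 0.25/(log₁₀[4.9e-06 + 3.37e-05])² = 0.25/(-4.414)² = 0.01283.
Total minor-loss coefficient ΣK = 4·3 + 4·0.4 = 13.6.
ΔP = [f·L/D + ΣK]·(ρV²/2) = [0.01283·38.2/0.138 + 13.6]·(998·4.814²/2) = [3.552 + 13.6]·1.156e+04 = 1.983e+05 Pa.
ΔP = 1.983e+05 Pa = 198 kPa.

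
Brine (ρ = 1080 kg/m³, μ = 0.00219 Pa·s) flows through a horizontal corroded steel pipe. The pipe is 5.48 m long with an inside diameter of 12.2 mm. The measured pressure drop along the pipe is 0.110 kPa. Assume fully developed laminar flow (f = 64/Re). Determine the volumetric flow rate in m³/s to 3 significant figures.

Q ≈ 4.98×10^-6 m³/s

For laminar flow, f = 64/Re with Re = ρVD/μ, so Darcy-Weisbach reduces to ΔP = 32μLV/D². Solving for V: V = ΔP·D²/(32μL) = 110·(0.0122)²/(32·0.00219·5.48) = 0.04263 m/s.
Check: Re = ρVD/μ = 1080·0.04263·0.0122/0.00219 = 256.5 < 2300, so the laminar assumption holds.
Q = V·A = 0.04263·(π/4·0.0122²) = 4.984e-06 m³/s = 4.98×10^-6 m³/s.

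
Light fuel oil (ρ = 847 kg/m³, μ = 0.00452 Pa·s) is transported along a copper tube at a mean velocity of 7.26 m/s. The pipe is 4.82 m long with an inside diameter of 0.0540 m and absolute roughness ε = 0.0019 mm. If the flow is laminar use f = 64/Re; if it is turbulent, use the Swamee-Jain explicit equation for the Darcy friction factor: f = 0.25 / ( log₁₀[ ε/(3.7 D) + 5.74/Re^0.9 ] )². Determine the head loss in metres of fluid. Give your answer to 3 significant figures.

Reynolds number Re = ρVD/μ = 847 · 7.26 · 0.054 / 0.00452 = 7.346e+04.
Re > 4000 → turbulent. Relative roughness ε/D = 1.9e-06/0.054 = 3.52e-05. Swamee-Jain: f = 0.25/(log₁₀[3.52e-05/3.7 + 5.74/7.346e+04^0.9])² = 0.25/(log₁₀[9.51e-06 + 0.00024])² = 0.25/(-3.604)² = 0.01925.
Darcy-Weisbach: ΔP = f(L/D)(ρV²/2) = 0.01925·(4.82/0.054)·(847·7.26²/2) = 0.01925·89.26·2.232e+04 = 3.836e+04 Pa.
Head loss h_f = ΔP/(ρg) = 3.836e+04/(847·9.81) = 4.62 m.

h_f ≈ 4.62 m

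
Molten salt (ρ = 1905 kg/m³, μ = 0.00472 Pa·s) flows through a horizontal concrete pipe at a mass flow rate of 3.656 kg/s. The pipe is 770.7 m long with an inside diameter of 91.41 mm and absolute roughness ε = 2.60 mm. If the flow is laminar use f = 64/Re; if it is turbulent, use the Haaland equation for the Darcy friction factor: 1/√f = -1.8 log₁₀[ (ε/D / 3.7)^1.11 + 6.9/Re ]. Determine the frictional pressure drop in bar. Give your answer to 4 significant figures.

A = πD²/4 = π(0.09141)²/4 = 0.006563 m²; mean velocity V = ṁ/(ρA) = 3.656/(1905 · 0.006563) = 0.2924 m/s.
Reynolds number Re = ρVD/μ = 1905 · 0.2924 · 0.09141 / 0.00472 = 1.079e+04.
Re > 4000 → turbulent. Relative roughness ε/D = 0.0026/0.09141 = 0.0284. Haaland: 1/√f = -1.8 log₁₀[(0.0284/3.7)^1.11 + 6.9/1.079e+04] = -1.8 log₁₀[0.0045 + 0.00064] = 4.12, so f = 0.0589.
Darcy-Weisbach: ΔP = f(L/D)(ρV²/2) = 0.0589·(770.7/0.09141)·(1905·0.2924²/2) = 0.0589·8431·81.46 = 4.045e+04 Pa.
ΔP = 4.045e+04 Pa = 0.4045 bar.

ΔP ≈ 0.4045 bar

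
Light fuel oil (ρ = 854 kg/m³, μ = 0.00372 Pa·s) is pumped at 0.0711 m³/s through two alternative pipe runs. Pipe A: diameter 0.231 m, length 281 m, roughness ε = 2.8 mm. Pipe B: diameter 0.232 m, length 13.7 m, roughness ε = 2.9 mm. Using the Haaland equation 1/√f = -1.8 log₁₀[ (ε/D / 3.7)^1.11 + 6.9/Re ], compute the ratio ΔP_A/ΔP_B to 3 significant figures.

Pipe A: V = Q/A = 0.0711/0.04191 = 1.697 m/s; Re = 8.997e+04; ε/D = 0.0121; Haaland → f = 0.04113; ΔP_A = f(L/D)(ρV²/2) = 6.149e+04 Pa.
Pipe B: V = Q/A = 0.0711/0.04227 = 1.682 m/s; Re = 8.958e+04; ε/D = 0.0125; Haaland → f = 0.04156; ΔP_B = f(L/D)(ρV²/2) = 2965 Pa.
ΔP_A/ΔP_B = 6.149e+04/2965 = 20.7.

ΔP_A/ΔP_B ≈ 20.7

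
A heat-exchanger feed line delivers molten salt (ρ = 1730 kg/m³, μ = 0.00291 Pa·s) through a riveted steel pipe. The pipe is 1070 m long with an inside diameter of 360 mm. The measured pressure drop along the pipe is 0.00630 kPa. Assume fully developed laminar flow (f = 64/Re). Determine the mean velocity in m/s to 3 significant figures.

V ≈ 0.00819 m/s

For laminar flow, f = 64/Re with Re = ρVD/μ, so Darcy-Weisbach reduces to ΔP = 32μLV/D². Solving for V: V = ΔP·D²/(32μL) = 6.3·(0.36)²/(32·0.00291·1070) = 0.008194 m/s.
Check: Re = ρVD/μ = 1730·0.008194·0.36/0.00291 = 1754 < 2300, so the laminar assumption holds.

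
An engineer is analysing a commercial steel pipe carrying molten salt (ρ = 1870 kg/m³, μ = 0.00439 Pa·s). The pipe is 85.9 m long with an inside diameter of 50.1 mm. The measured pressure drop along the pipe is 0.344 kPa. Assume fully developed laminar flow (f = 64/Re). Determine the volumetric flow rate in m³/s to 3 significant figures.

For laminar flow, f = 64/Re with Re = ρVD/μ, so Darcy-Weisbach reduces to ΔP = 32μLV/D². Solving for V: V = ΔP·D²/(32μL) = 344·(0.0501)²/(32·0.00439·85.9) = 0.07155 m/s.
Check: Re = ρVD/μ = 1870·0.07155·0.0501/0.00439 = 1527 < 2300, so the laminar assumption holds.
Q = V·A = 0.07155·(π/4·0.0501²) = 0.0001411 m³/s = 1.41×10^-4 m³/s.

Q ≈ 1.41×10^-4 m³/s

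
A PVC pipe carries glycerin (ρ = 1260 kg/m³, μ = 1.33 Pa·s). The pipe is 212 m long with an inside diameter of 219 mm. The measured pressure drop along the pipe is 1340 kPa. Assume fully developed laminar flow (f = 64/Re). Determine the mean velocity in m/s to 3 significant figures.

V ≈ 7.12 m/s

For laminar flow, f = 64/Re with Re = ρVD/μ, so Darcy-Weisbach reduces to ΔP = 32μLV/D². Solving for V: V = ΔP·D²/(32μL) = 1.34e+06·(0.219)²/(32·1.33·212) = 7.123 m/s.
Check: Re = ρVD/μ = 1260·7.123·0.219/1.33 = 1478 < 2300, so the laminar assumption holds.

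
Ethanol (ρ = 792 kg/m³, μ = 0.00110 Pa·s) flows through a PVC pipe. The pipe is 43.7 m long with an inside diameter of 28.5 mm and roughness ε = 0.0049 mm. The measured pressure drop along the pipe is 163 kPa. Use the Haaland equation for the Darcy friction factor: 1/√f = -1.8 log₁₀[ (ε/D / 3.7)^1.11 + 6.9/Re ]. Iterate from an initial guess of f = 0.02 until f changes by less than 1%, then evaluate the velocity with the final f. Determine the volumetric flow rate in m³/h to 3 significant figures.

Q ≈ 8.51 m³/h

Rearranging Darcy-Weisbach: V = √(2·ΔP·D/(f·L·ρ)). With ε/D = 4.9e-06/0.0285 = 0.000172, iterate starting from f = 0.02:
  f = 0.02 → V = √(2·1.63e+05·0.0285/(0.02·43.7·792)) = 3.664 m/s; Re = ρVD/μ = 7.518e+04; f → 0.01959
  f = 0.01959 → V = 3.702 m/s; Re = 7.596e+04; f → 0.01955
Converged (Δf/f < 1%). With the final f = 0.01955: V = √(2·1.63e+05·0.0285/(0.01955·43.7·792)) = 3.706 m/s.
Q = V·A = 3.706·(π/4·0.0285²) = 0.002364 m³/s = 8.51 m³/h.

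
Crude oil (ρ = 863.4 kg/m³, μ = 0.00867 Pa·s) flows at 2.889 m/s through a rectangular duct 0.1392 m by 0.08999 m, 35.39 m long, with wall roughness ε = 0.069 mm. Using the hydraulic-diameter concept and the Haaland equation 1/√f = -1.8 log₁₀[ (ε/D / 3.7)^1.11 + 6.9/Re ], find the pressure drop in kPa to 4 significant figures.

ΔP ≈ 28.65 kPa

Hydraulic diameter D_h = 4A/P = 4·(0.1392·0.08999)/(2·(0.1392+0.08999)) = 0.05011/0.4584 = 0.1093 m.
Re = ρVD_h/μ = 863.4·2.889·0.1093/0.00867 = 3.145e+04.
ε/D_h = 6.9e-05/0.1093 = 0.000631; Haaland gives 1/√f = -1.8 log₁₀[6.57e-05+0.000219] = 6.381, so f = 0.02456.
ΔP = f(L/D_h)(ρV²/2) = 0.02456·35.39/0.1093·3603 = 2.865e+04 Pa.
ΔP = 28.65 kPa.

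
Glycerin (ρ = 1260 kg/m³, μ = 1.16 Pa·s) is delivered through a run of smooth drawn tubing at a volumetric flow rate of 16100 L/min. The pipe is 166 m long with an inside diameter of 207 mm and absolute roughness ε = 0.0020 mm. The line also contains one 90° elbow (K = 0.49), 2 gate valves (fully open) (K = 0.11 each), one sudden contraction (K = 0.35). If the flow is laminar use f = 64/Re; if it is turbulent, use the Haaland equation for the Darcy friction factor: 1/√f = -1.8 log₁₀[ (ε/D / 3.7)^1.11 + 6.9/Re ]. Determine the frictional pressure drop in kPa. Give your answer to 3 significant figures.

ΔP ≈ 1190 kPa

Q = 16100 L/min = 16100/60000 = 0.2683 m³/s.
Cross-sectional area A = πD²/4 = π(0.207)²/4 = 0.03365 m²; mean velocity V = Q/A = 0.2683/0.03365 = 7.973 m/s.
Reynolds number Re = ρVD/μ = 1260 · 7.973 · 0.207 / 1.16 = 1793.
Re < 2300 → laminar flow, so f = 64/Re = 64/1793 = 0.0357 (the turbulent correlation is not needed).
Total minor-loss coefficient ΣK = 1·0.49 + 2·0.11 + 1·0.35 = 1.06.
ΔP = [f·L/D + ΣK]·(ρV²/2) = [0.0357·166/0.207 + 1.06]·(1260·7.973²/2) = [28.63 + 1.06]·4.005e+04 = 1.189e+06 Pa.
ΔP = 1.189e+06 Pa = 1190 kPa.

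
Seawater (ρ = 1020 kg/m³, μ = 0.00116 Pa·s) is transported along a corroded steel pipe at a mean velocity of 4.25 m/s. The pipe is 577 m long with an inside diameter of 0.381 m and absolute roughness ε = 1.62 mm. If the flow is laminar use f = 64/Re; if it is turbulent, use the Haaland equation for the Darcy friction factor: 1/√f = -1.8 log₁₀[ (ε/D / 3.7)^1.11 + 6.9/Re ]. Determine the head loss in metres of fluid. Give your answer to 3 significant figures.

Reynolds number Re = ρVD/μ = 1020 · 4.25 · 0.381 / 0.00116 = 1.424e+06.
Re > 4000 → turbulent. Relative roughness ε/D = 0.00162/0.381 = 0.00425. Haaland: 1/√f = -1.8 log₁₀[(0.00425/3.7)^1.11 + 6.9/1.424e+06] = -1.8 log₁₀[0.000546 + 4.85e-06] = 5.866, so f = 0.02906.
Darcy-Weisbach: ΔP = f(L/D)(ρV²/2) = 0.02906·(577/0.381)·(1020·4.25²/2) = 0.02906·1514·9212 = 4.054e+05 Pa.
Head loss h_f = ΔP/(ρg) = 4.054e+05/(1020·9.81) = 40.5 m.

h_f ≈ 40.5 m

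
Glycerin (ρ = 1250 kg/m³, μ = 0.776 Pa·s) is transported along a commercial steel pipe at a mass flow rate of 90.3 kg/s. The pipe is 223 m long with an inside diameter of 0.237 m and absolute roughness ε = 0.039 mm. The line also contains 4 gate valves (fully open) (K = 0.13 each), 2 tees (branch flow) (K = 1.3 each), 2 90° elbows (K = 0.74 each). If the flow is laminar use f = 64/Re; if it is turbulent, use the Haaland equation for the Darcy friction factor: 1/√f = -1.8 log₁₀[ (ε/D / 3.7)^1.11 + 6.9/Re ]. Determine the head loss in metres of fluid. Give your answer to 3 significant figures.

A = πD²/4 = π(0.237)²/4 = 0.04412 m²; mean velocity V = ṁ/(ρA) = 90.3/(1250 · 0.04412) = 1.638 m/s.
Reynolds number Re = ρVD/μ = 1250 · 1.638 · 0.237 / 0.776 = 625.2.
Re < 2300 → laminar flow, so f = 64/Re = 64/625.2 = 0.1024 (the turbulent correlation is not needed).
Total minor-loss coefficient ΣK = 4·0.13 + 2·1.3 + 2·0.74 = 4.6.
ΔP = [f·L/D + ΣK]·(ρV²/2) = [0.1024·223/0.237 + 4.6]·(1250·1.638²/2) = [96.33 + 4.6]·1676 = 1.691e+05 Pa.
Head loss h_f = ΔP/(ρg) = 1.691e+05/(1250·9.81) = 13.8 m.

h_f ≈ 13.8 m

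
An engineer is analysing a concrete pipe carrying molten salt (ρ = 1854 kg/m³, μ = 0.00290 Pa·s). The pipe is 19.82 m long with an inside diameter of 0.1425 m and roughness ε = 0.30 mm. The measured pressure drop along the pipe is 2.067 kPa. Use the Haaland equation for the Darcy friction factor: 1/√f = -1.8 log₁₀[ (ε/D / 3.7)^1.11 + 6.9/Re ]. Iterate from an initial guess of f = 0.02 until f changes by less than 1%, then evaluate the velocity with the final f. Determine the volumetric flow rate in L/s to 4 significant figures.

Q ≈ 12.58 L/s

Rearranging Darcy-Weisbach: V = √(2·ΔP·D/(f·L·ρ)). With ε/D = 0.0003/0.1425 = 0.00211, iterate starting from f = 0.02:
  f = 0.02 → V = √(2·2067·0.1425/(0.02·19.82·1854)) = 0.8953 m/s; Re = ρVD/μ = 8.156e+04; f → 0.02555
  f = 0.02555 → V = 0.792 m/s; Re = 7.216e+04; f → 0.02576
Converged (Δf/f < 1%). With the final f = 0.02576: V = √(2·2067·0.1425/(0.02576·19.82·1854)) = 0.7888 m/s.
Q = V·A = 0.7888·(π/4·0.1425²) = 0.01258 m³/s = 12.58 L/s.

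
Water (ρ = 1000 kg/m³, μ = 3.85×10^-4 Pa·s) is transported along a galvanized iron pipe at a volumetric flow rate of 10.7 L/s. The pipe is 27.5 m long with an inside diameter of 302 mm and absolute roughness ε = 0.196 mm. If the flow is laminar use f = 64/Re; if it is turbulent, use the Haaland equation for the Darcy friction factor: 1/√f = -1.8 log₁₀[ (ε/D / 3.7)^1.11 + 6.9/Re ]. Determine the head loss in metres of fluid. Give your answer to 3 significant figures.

h_f ≈ 0.00210 m

Q = 10.7 L/s = 10.7/1000 = 0.0107 m³/s.
Cross-sectional area A = πD²/4 = π(0.302)²/4 = 0.07163 m²; mean velocity V = Q/A = 0.0107/0.07163 = 0.1494 m/s.
Reynolds number Re = ρVD/μ = 1000 · 0.1494 · 0.302 / 0.000385 = 1.172e+05.
Re > 4000 → turbulent. Relative roughness ε/D = 0.000196/0.302 = 0.000649. Haaland: 1/√f = -1.8 log₁₀[(0.000649/3.7)^1.11 + 6.9/1.172e+05] = -1.8 log₁₀[6.77e-05 + 5.89e-05] = 7.015, so f = 0.02032.
Darcy-Weisbach: ΔP = f(L/D)(ρV²/2) = 0.02032·(27.5/0.302)·(1000·0.1494²/2) = 0.02032·91.06·11.16 = 20.64 Pa.
Head loss h_f = ΔP/(ρg) = 20.64/(1000·9.81) = 0.00210 m.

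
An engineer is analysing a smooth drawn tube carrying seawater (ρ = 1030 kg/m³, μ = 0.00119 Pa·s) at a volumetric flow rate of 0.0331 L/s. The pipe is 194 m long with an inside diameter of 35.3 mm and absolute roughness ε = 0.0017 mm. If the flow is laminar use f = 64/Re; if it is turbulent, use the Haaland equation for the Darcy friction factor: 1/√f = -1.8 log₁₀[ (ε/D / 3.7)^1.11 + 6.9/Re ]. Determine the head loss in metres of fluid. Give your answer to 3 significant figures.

h_f ≈ 0.0198 m

Q = 0.0331 L/s = 0.0331/1000 = 3.31e-05 m³/s.
Cross-sectional area A = πD²/4 = π(0.0353)²/4 = 0.0009787 m²; mean velocity V = Q/A = 3.31e-05/0.0009787 = 0.03382 m/s.
Reynolds number Re = ρVD/μ = 1030 · 0.03382 · 0.0353 / 0.00119 = 1033.
Re < 2300 → laminar flow, so f = 64/Re = 64/1033 = 0.06193 (the turbulent correlation is not needed).
Darcy-Weisbach: ΔP = f(L/D)(ρV²/2) = 0.06193·(194/0.0353)·(1030·0.03382²/2) = 0.06193·5496·0.5891 = 200.5 Pa.
Head loss h_f = ΔP/(ρg) = 200.5/(1030·9.81) = 0.0198 m.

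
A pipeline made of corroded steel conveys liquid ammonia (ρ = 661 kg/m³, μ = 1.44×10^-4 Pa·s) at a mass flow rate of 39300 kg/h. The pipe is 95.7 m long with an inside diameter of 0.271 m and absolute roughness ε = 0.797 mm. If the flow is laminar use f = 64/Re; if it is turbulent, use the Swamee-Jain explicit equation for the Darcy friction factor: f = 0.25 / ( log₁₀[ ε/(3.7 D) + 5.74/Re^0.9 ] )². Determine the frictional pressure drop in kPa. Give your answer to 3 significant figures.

ΔP ≈ 0.254 kPa

ṁ = 39300 kg/h = 39300/3600 = 10.92 kg/s.
A = πD²/4 = π(0.271)²/4 = 0.05768 m²; mean velocity V = ṁ/(ρA) = 10.92/(661 · 0.05768) = 0.2863 m/s.
Reynolds number Re = ρVD/μ = 661 · 0.2863 · 0.271 / 0.000144 = 3.562e+05.
Re > 4000 → turbulent. Relative roughness ε/D = 0.000797/0.271 = 0.00294. Swamee-Jain: f = 0.25/(log₁₀[0.00294/3.7 + 5.74/3.562e+05^0.9])² = 0.25/(log₁₀[0.000795 + 5.79e-05])² = 0.25/(-3.069)² = 0.02654.
Darcy-Weisbach: ΔP = f(L/D)(ρV²/2) = 0.02654·(95.7/0.271)·(661·0.2863²/2) = 0.02654·353.1·27.1 = 253.9 Pa.
ΔP = 253.9 Pa = 0.254 kPa.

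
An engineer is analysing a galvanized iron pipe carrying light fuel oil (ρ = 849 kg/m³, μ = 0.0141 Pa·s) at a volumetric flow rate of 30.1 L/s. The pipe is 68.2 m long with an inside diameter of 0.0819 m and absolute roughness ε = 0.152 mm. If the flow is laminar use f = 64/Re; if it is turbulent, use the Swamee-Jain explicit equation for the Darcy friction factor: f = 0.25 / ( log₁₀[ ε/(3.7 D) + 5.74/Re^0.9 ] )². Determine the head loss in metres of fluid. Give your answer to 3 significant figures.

h_f ≈ 39.2 m

Q = 30.1 L/s = 30.1/1000 = 0.0301 m³/s.
Cross-sectional area A = πD²/4 = π(0.0819)²/4 = 0.005268 m²; mean velocity V = Q/A = 0.0301/0.005268 = 5.714 m/s.
Reynolds number Re = ρVD/μ = 849 · 5.714 · 0.0819 / 0.0141 = 2.818e+04.
Re > 4000 → turbulent. Relative roughness ε/D = 0.000152/0.0819 = 0.00186. Swamee-Jain: f = 0.25/(log₁₀[0.00186/3.7 + 5.74/2.818e+04^0.9])² = 0.25/(log₁₀[0.000502 + 0.000568])² = 0.25/(-2.971)² = 0.02832.
Darcy-Weisbach: ΔP = f(L/D)(ρV²/2) = 0.02832·(68.2/0.0819)·(849·5.714²/2) = 0.02832·832.7·1.386e+04 = 3.268e+05 Pa.
Head loss h_f = ΔP/(ρg) = 3.268e+05/(849·9.81) = 39.2 m.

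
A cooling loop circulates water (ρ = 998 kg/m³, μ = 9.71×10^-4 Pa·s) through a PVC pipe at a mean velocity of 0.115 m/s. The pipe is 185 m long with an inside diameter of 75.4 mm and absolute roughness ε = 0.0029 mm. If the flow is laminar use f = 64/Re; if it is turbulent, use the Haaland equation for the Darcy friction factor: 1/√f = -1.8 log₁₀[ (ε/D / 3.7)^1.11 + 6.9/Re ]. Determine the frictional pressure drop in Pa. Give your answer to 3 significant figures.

ΔP ≈ 517 Pa

Reynolds number Re = ρVD/μ = 998 · 0.115 · 0.0754 / 0.000971 = 8912.
Re > 4000 → turbulent. Relative roughness ε/D = 2.9e-06/0.0754 = 3.85e-05. Haaland: 1/√f = -1.8 log₁₀[(3.85e-05/3.7)^1.11 + 6.9/8912] = -1.8 log₁₀[2.94e-06 + 0.000774] = 5.597, so f = 0.03192.
Darcy-Weisbach: ΔP = f(L/D)(ρV²/2) = 0.03192·(185/0.0754)·(998·0.115²/2) = 0.03192·2454·6.599 = 516.9 Pa.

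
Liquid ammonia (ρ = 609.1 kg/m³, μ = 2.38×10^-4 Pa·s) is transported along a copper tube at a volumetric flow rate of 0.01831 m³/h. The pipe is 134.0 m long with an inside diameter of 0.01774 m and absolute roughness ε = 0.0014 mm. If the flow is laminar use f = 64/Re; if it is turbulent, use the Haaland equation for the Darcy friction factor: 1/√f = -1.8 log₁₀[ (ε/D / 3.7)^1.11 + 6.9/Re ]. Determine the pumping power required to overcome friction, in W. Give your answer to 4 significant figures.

Q = 0.01831 m³/h = 0.01831/3600 = 5.086e-06 m³/s.
Cross-sectional area A = πD²/4 = π(0.01774)²/4 = 0.0002472 m²; mean velocity V = Q/A = 5.086e-06/0.0002472 = 0.02058 m/s.
Reynolds number Re = ρVD/μ = 609.1 · 0.02058 · 0.01774 / 0.000238 = 934.2.
Re < 2300 → laminar flow, so f = 64/Re = 64/934.2 = 0.06851 (the turbulent correlation is not needed).
Darcy-Weisbach: ΔP = f(L/D)(ρV²/2) = 0.06851·(134/0.01774)·(609.1·0.02058²/2) = 0.06851·7554·0.129 = 66.73 Pa.
Pumping power P = QΔP = 5.086e-06·66.73 = 3.3939×10^-4 W = 3.394×10^-4 W.

P ≈ 3.394×10^-4 W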